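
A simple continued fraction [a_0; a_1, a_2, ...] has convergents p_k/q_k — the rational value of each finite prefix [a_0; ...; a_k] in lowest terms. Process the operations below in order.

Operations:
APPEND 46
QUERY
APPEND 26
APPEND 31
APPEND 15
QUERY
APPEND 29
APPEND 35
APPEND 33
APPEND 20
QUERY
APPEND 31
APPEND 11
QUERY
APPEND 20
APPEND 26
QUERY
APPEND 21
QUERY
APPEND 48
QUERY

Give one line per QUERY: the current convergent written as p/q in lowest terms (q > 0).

46/1
558492/12131
376254026467/8172610521
128885503965746/2799520939631
67453096702373780/1465148141962011
1419104423488249689/30824355158933861
68184465424138358852/1481034195770787339

APPEND 46: p_0 = 46·1 + 0 = 46, q_0 = 46·0 + 1 = 1 → 46/1
APPEND 26: p_1 = 26·46 + 1 = 1197, q_1 = 26·1 + 0 = 26 → 1197/26
APPEND 31: p_2 = 31·1197 + 46 = 37153, q_2 = 31·26 + 1 = 807 → 37153/807
APPEND 15: p_3 = 15·37153 + 1197 = 558492, q_3 = 15·807 + 26 = 12131 → 558492/12131
APPEND 29: p_4 = 29·558492 + 37153 = 16233421, q_4 = 29·12131 + 807 = 352606 → 16233421/352606
APPEND 35: p_5 = 35·16233421 + 558492 = 568728227, q_5 = 35·352606 + 12131 = 12353341 → 568728227/12353341
APPEND 33: p_6 = 33·568728227 + 16233421 = 18784264912, q_6 = 33·12353341 + 352606 = 408012859 → 18784264912/408012859
APPEND 20: p_7 = 20·18784264912 + 568728227 = 376254026467, q_7 = 20·408012859 + 12353341 = 8172610521 → 376254026467/8172610521
APPEND 31: p_8 = 31·376254026467 + 18784264912 = 11682659085389, q_8 = 31·8172610521 + 408012859 = 253758939010 → 11682659085389/253758939010
APPEND 11: p_9 = 11·11682659085389 + 376254026467 = 128885503965746, q_9 = 11·253758939010 + 8172610521 = 2799520939631 → 128885503965746/2799520939631
APPEND 20: p_10 = 20·128885503965746 + 11682659085389 = 2589392738400309, q_10 = 20·2799520939631 + 253758939010 = 56244177731630 → 2589392738400309/56244177731630
APPEND 26: p_11 = 26·2589392738400309 + 128885503965746 = 67453096702373780, q_11 = 26·56244177731630 + 2799520939631 = 1465148141962011 → 67453096702373780/1465148141962011
APPEND 21: p_12 = 21·67453096702373780 + 2589392738400309 = 1419104423488249689, q_12 = 21·1465148141962011 + 56244177731630 = 30824355158933861 → 1419104423488249689/30824355158933861
APPEND 48: p_13 = 48·1419104423488249689 + 67453096702373780 = 68184465424138358852, q_13 = 48·30824355158933861 + 1465148141962011 = 1481034195770787339 → 68184465424138358852/1481034195770787339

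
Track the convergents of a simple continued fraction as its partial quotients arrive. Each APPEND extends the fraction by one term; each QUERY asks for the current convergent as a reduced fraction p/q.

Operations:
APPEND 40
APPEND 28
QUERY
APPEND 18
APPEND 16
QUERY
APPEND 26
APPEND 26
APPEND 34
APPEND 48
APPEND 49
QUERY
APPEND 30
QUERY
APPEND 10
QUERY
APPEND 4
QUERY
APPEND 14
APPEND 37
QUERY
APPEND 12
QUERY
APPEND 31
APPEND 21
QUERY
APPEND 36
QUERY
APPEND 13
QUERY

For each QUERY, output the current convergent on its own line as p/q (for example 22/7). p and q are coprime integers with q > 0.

APPEND 40: p_0 = 40·1 + 0 = 40, q_0 = 40·0 + 1 = 1 → 40/1
APPEND 28: p_1 = 28·40 + 1 = 1121, q_1 = 28·1 + 0 = 28 → 1121/28
APPEND 18: p_2 = 18·1121 + 40 = 20218, q_2 = 18·28 + 1 = 505 → 20218/505
APPEND 16: p_3 = 16·20218 + 1121 = 324609, q_3 = 16·505 + 28 = 8108 → 324609/8108
APPEND 26: p_4 = 26·324609 + 20218 = 8460052, q_4 = 26·8108 + 505 = 211313 → 8460052/211313
APPEND 26: p_5 = 26·8460052 + 324609 = 220285961, q_5 = 26·211313 + 8108 = 5502246 → 220285961/5502246
APPEND 34: p_6 = 34·220285961 + 8460052 = 7498182726, q_6 = 34·5502246 + 211313 = 187287677 → 7498182726/187287677
APPEND 48: p_7 = 48·7498182726 + 220285961 = 360133056809, q_7 = 48·187287677 + 5502246 = 8995310742 → 360133056809/8995310742
APPEND 49: p_8 = 49·360133056809 + 7498182726 = 17654017966367, q_8 = 49·8995310742 + 187287677 = 440957514035 → 17654017966367/440957514035
APPEND 30: p_9 = 30·17654017966367 + 360133056809 = 529980672047819, q_9 = 30·440957514035 + 8995310742 = 13237720731792 → 529980672047819/13237720731792
APPEND 10: p_10 = 10·529980672047819 + 17654017966367 = 5317460738444557, q_10 = 10·13237720731792 + 440957514035 = 132818164831955 → 5317460738444557/132818164831955
APPEND 4: p_11 = 4·5317460738444557 + 529980672047819 = 21799823625826047, q_11 = 4·132818164831955 + 13237720731792 = 544510380059612 → 21799823625826047/544510380059612
APPEND 14: p_12 = 14·21799823625826047 + 5317460738444557 = 310514991500009215, q_12 = 14·544510380059612 + 132818164831955 = 7755963485666523 → 310514991500009215/7755963485666523
APPEND 37: p_13 = 37·310514991500009215 + 21799823625826047 = 11510854509126167002, q_13 = 37·7755963485666523 + 544510380059612 = 287515159349720963 → 11510854509126167002/287515159349720963
APPEND 12: p_14 = 12·11510854509126167002 + 310514991500009215 = 138440769101014013239, q_14 = 12·287515159349720963 + 7755963485666523 = 3457937875682318079 → 138440769101014013239/3457937875682318079
APPEND 31: p_15 = 31·138440769101014013239 + 11510854509126167002 = 4303174696640560577411, q_15 = 31·3457937875682318079 + 287515159349720963 = 107483589305501581412 → 4303174696640560577411/107483589305501581412
APPEND 21: p_16 = 21·4303174696640560577411 + 138440769101014013239 = 90505109398552786138870, q_16 = 21·107483589305501581412 + 3457937875682318079 = 2260613313291215527731 → 90505109398552786138870/2260613313291215527731
APPEND 36: p_17 = 36·90505109398552786138870 + 4303174696640560577411 = 3262487113044540861576731, q_17 = 36·2260613313291215527731 + 107483589305501581412 = 81489562867789260579728 → 3262487113044540861576731/81489562867789260579728
APPEND 13: p_18 = 13·3262487113044540861576731 + 90505109398552786138870 = 42502837578977583986636373, q_18 = 13·81489562867789260579728 + 2260613313291215527731 = 1061624930594551603064195 → 42502837578977583986636373/1061624930594551603064195

1121/28
324609/8108
17654017966367/440957514035
529980672047819/13237720731792
5317460738444557/132818164831955
21799823625826047/544510380059612
11510854509126167002/287515159349720963
138440769101014013239/3457937875682318079
90505109398552786138870/2260613313291215527731
3262487113044540861576731/81489562867789260579728
42502837578977583986636373/1061624930594551603064195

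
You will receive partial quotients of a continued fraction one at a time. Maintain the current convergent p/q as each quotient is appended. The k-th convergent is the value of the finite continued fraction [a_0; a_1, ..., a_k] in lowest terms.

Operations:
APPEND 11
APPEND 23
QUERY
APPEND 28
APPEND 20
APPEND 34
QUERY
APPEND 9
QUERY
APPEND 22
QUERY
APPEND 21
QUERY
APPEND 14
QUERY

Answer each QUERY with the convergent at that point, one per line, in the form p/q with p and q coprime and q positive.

APPEND 11: p_0 = 11·1 + 0 = 11, q_0 = 11·0 + 1 = 1 → 11/1
APPEND 23: p_1 = 23·11 + 1 = 254, q_1 = 23·1 + 0 = 23 → 254/23
APPEND 28: p_2 = 28·254 + 11 = 7123, q_2 = 28·23 + 1 = 645 → 7123/645
APPEND 20: p_3 = 20·7123 + 254 = 142714, q_3 = 20·645 + 23 = 12923 → 142714/12923
APPEND 34: p_4 = 34·142714 + 7123 = 4859399, q_4 = 34·12923 + 645 = 440027 → 4859399/440027
APPEND 9: p_5 = 9·4859399 + 142714 = 43877305, q_5 = 9·440027 + 12923 = 3973166 → 43877305/3973166
APPEND 22: p_6 = 22·43877305 + 4859399 = 970160109, q_6 = 22·3973166 + 440027 = 87849679 → 970160109/87849679
APPEND 21: p_7 = 21·970160109 + 43877305 = 20417239594, q_7 = 21·87849679 + 3973166 = 1848816425 → 20417239594/1848816425
APPEND 14: p_8 = 14·20417239594 + 970160109 = 286811514425, q_8 = 14·1848816425 + 87849679 = 25971279629 → 286811514425/25971279629

254/23
4859399/440027
43877305/3973166
970160109/87849679
20417239594/1848816425
286811514425/25971279629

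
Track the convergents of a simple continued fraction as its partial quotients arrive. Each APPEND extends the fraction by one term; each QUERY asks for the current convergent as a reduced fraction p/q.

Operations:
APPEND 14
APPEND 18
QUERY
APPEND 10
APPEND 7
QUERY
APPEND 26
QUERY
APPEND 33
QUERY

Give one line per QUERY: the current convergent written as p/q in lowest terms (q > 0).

253/18
18061/1285
472130/33591
15598351/1109788

APPEND 14: p_0 = 14·1 + 0 = 14, q_0 = 14·0 + 1 = 1 → 14/1
APPEND 18: p_1 = 18·14 + 1 = 253, q_1 = 18·1 + 0 = 18 → 253/18
APPEND 10: p_2 = 10·253 + 14 = 2544, q_2 = 10·18 + 1 = 181 → 2544/181
APPEND 7: p_3 = 7·2544 + 253 = 18061, q_3 = 7·181 + 18 = 1285 → 18061/1285
APPEND 26: p_4 = 26·18061 + 2544 = 472130, q_4 = 26·1285 + 181 = 33591 → 472130/33591
APPEND 33: p_5 = 33·472130 + 18061 = 15598351, q_5 = 33·33591 + 1285 = 1109788 → 15598351/1109788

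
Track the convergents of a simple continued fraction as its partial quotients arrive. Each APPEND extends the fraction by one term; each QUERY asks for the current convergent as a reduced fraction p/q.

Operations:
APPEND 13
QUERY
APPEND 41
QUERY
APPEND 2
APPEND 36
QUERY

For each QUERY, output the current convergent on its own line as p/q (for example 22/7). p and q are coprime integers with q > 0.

13/1
534/41
39450/3029

APPEND 13: p_0 = 13·1 + 0 = 13, q_0 = 13·0 + 1 = 1 → 13/1
APPEND 41: p_1 = 41·13 + 1 = 534, q_1 = 41·1 + 0 = 41 → 534/41
APPEND 2: p_2 = 2·534 + 13 = 1081, q_2 = 2·41 + 1 = 83 → 1081/83
APPEND 36: p_3 = 36·1081 + 534 = 39450, q_3 = 36·83 + 41 = 3029 → 39450/3029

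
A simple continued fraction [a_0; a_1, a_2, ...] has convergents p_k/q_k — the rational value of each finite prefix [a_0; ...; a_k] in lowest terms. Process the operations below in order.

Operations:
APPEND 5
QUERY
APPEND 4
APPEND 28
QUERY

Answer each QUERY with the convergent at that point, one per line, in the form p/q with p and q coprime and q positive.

APPEND 5: p_0 = 5·1 + 0 = 5, q_0 = 5·0 + 1 = 1 → 5/1
APPEND 4: p_1 = 4·5 + 1 = 21, q_1 = 4·1 + 0 = 4 → 21/4
APPEND 28: p_2 = 28·21 + 5 = 593, q_2 = 28·4 + 1 = 113 → 593/113

5/1
593/113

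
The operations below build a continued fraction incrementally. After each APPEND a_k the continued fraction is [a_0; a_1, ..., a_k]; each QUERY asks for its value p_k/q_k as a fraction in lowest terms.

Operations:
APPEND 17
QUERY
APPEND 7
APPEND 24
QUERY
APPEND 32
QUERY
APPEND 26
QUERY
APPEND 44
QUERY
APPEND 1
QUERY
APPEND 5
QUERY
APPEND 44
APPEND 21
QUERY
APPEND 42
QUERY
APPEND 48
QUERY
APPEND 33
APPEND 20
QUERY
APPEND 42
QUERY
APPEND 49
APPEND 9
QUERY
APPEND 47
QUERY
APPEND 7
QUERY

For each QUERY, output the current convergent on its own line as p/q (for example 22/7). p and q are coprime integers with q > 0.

APPEND 17: p_0 = 17·1 + 0 = 17, q_0 = 17·0 + 1 = 1 → 17/1
APPEND 7: p_1 = 7·17 + 1 = 120, q_1 = 7·1 + 0 = 7 → 120/7
APPEND 24: p_2 = 24·120 + 17 = 2897, q_2 = 24·7 + 1 = 169 → 2897/169
APPEND 32: p_3 = 32·2897 + 120 = 92824, q_3 = 32·169 + 7 = 5415 → 92824/5415
APPEND 26: p_4 = 26·92824 + 2897 = 2416321, q_4 = 26·5415 + 169 = 140959 → 2416321/140959
APPEND 44: p_5 = 44·2416321 + 92824 = 106410948, q_5 = 44·140959 + 5415 = 6207611 → 106410948/6207611
APPEND 1: p_6 = 1·106410948 + 2416321 = 108827269, q_6 = 1·6207611 + 140959 = 6348570 → 108827269/6348570
APPEND 5: p_7 = 5·108827269 + 106410948 = 650547293, q_7 = 5·6348570 + 6207611 = 37950461 → 650547293/37950461
APPEND 44: p_8 = 44·650547293 + 108827269 = 28732908161, q_8 = 44·37950461 + 6348570 = 1676168854 → 28732908161/1676168854
APPEND 21: p_9 = 21·28732908161 + 650547293 = 604041618674, q_9 = 21·1676168854 + 37950461 = 35237496395 → 604041618674/35237496395
APPEND 42: p_10 = 42·604041618674 + 28732908161 = 25398480892469, q_10 = 42·35237496395 + 1676168854 = 1481651017444 → 25398480892469/1481651017444
APPEND 48: p_11 = 48·25398480892469 + 604041618674 = 1219731124457186, q_11 = 48·1481651017444 + 35237496395 = 71154486333707 → 1219731124457186/71154486333707
APPEND 33: p_12 = 33·1219731124457186 + 25398480892469 = 40276525587979607, q_12 = 33·71154486333707 + 1481651017444 = 2349579700029775 → 40276525587979607/2349579700029775
APPEND 20: p_13 = 20·40276525587979607 + 1219731124457186 = 806750242884049326, q_13 = 20·2349579700029775 + 71154486333707 = 47062748486929207 → 806750242884049326/47062748486929207
APPEND 42: p_14 = 42·806750242884049326 + 40276525587979607 = 33923786726718051299, q_14 = 42·47062748486929207 + 2349579700029775 = 1978985016151056469 → 33923786726718051299/1978985016151056469
APPEND 49: p_15 = 49·33923786726718051299 + 806750242884049326 = 1663072299852068562977, q_15 = 49·1978985016151056469 + 47062748486929207 = 97017328539888696188 → 1663072299852068562977/97017328539888696188
APPEND 9: p_16 = 9·1663072299852068562977 + 33923786726718051299 = 15001574485395335118092, q_16 = 9·97017328539888696188 + 1978985016151056469 = 875134941875149322161 → 15001574485395335118092/875134941875149322161
APPEND 47: p_17 = 47·15001574485395335118092 + 1663072299852068562977 = 706737073113432819113301, q_17 = 47·875134941875149322161 + 97017328539888696188 = 41228359596671906837755 → 706737073113432819113301/41228359596671906837755
APPEND 7: p_18 = 7·706737073113432819113301 + 15001574485395335118092 = 4962161086279425068911199, q_18 = 7·41228359596671906837755 + 875134941875149322161 = 289473652118578497186446 → 4962161086279425068911199/289473652118578497186446

17/1
2897/169
92824/5415
2416321/140959
106410948/6207611
108827269/6348570
650547293/37950461
604041618674/35237496395
25398480892469/1481651017444
1219731124457186/71154486333707
806750242884049326/47062748486929207
33923786726718051299/1978985016151056469
15001574485395335118092/875134941875149322161
706737073113432819113301/41228359596671906837755
4962161086279425068911199/289473652118578497186446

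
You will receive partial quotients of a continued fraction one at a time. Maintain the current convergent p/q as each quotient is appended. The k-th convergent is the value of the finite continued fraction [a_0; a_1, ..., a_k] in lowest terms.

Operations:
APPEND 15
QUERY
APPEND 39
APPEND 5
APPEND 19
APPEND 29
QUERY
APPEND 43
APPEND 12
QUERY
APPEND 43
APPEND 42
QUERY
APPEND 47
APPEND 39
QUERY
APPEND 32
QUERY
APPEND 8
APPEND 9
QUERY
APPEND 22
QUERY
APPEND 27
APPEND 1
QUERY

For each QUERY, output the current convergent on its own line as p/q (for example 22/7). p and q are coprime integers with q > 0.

15/1
1642634/109323
849920270/56565147
1538774899616/102410816013
2823541239090851/187916479800789
90425678688450597/6018143098983832
6626486415408711240/441015694544026837
146508930109738342907/9750678341240261859
4108876529488082312636/273460009249271358889

APPEND 15: p_0 = 15·1 + 0 = 15, q_0 = 15·0 + 1 = 1 → 15/1
APPEND 39: p_1 = 39·15 + 1 = 586, q_1 = 39·1 + 0 = 39 → 586/39
APPEND 5: p_2 = 5·586 + 15 = 2945, q_2 = 5·39 + 1 = 196 → 2945/196
APPEND 19: p_3 = 19·2945 + 586 = 56541, q_3 = 19·196 + 39 = 3763 → 56541/3763
APPEND 29: p_4 = 29·56541 + 2945 = 1642634, q_4 = 29·3763 + 196 = 109323 → 1642634/109323
APPEND 43: p_5 = 43·1642634 + 56541 = 70689803, q_5 = 43·109323 + 3763 = 4704652 → 70689803/4704652
APPEND 12: p_6 = 12·70689803 + 1642634 = 849920270, q_6 = 12·4704652 + 109323 = 56565147 → 849920270/56565147
APPEND 43: p_7 = 43·849920270 + 70689803 = 36617261413, q_7 = 43·56565147 + 4704652 = 2437005973 → 36617261413/2437005973
APPEND 42: p_8 = 42·36617261413 + 849920270 = 1538774899616, q_8 = 42·2437005973 + 56565147 = 102410816013 → 1538774899616/102410816013
APPEND 47: p_9 = 47·1538774899616 + 36617261413 = 72359037543365, q_9 = 47·102410816013 + 2437005973 = 4815745358584 → 72359037543365/4815745358584
APPEND 39: p_10 = 39·72359037543365 + 1538774899616 = 2823541239090851, q_10 = 39·4815745358584 + 102410816013 = 187916479800789 → 2823541239090851/187916479800789
APPEND 32: p_11 = 32·2823541239090851 + 72359037543365 = 90425678688450597, q_11 = 32·187916479800789 + 4815745358584 = 6018143098983832 → 90425678688450597/6018143098983832
APPEND 8: p_12 = 8·90425678688450597 + 2823541239090851 = 726228970746695627, q_12 = 8·6018143098983832 + 187916479800789 = 48333061271671445 → 726228970746695627/48333061271671445
APPEND 9: p_13 = 9·726228970746695627 + 90425678688450597 = 6626486415408711240, q_13 = 9·48333061271671445 + 6018143098983832 = 441015694544026837 → 6626486415408711240/441015694544026837
APPEND 22: p_14 = 22·6626486415408711240 + 726228970746695627 = 146508930109738342907, q_14 = 22·441015694544026837 + 48333061271671445 = 9750678341240261859 → 146508930109738342907/9750678341240261859
APPEND 27: p_15 = 27·146508930109738342907 + 6626486415408711240 = 3962367599378343969729, q_15 = 27·9750678341240261859 + 441015694544026837 = 263709330908031097030 → 3962367599378343969729/263709330908031097030
APPEND 1: p_16 = 1·3962367599378343969729 + 146508930109738342907 = 4108876529488082312636, q_16 = 1·263709330908031097030 + 9750678341240261859 = 273460009249271358889 → 4108876529488082312636/273460009249271358889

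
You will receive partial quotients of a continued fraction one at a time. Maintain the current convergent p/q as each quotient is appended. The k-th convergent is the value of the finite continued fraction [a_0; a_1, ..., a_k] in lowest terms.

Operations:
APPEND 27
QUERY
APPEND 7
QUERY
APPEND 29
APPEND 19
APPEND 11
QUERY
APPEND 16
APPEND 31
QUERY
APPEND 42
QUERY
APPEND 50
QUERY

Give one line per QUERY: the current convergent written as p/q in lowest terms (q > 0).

27/1
190/7
1164860/42917
582202603/21450122
24471252479/901595679
1224144826553/45101234072

APPEND 27: p_0 = 27·1 + 0 = 27, q_0 = 27·0 + 1 = 1 → 27/1
APPEND 7: p_1 = 7·27 + 1 = 190, q_1 = 7·1 + 0 = 7 → 190/7
APPEND 29: p_2 = 29·190 + 27 = 5537, q_2 = 29·7 + 1 = 204 → 5537/204
APPEND 19: p_3 = 19·5537 + 190 = 105393, q_3 = 19·204 + 7 = 3883 → 105393/3883
APPEND 11: p_4 = 11·105393 + 5537 = 1164860, q_4 = 11·3883 + 204 = 42917 → 1164860/42917
APPEND 16: p_5 = 16·1164860 + 105393 = 18743153, q_5 = 16·42917 + 3883 = 690555 → 18743153/690555
APPEND 31: p_6 = 31·18743153 + 1164860 = 582202603, q_6 = 31·690555 + 42917 = 21450122 → 582202603/21450122
APPEND 42: p_7 = 42·582202603 + 18743153 = 24471252479, q_7 = 42·21450122 + 690555 = 901595679 → 24471252479/901595679
APPEND 50: p_8 = 50·24471252479 + 582202603 = 1224144826553, q_8 = 50·901595679 + 21450122 = 45101234072 → 1224144826553/45101234072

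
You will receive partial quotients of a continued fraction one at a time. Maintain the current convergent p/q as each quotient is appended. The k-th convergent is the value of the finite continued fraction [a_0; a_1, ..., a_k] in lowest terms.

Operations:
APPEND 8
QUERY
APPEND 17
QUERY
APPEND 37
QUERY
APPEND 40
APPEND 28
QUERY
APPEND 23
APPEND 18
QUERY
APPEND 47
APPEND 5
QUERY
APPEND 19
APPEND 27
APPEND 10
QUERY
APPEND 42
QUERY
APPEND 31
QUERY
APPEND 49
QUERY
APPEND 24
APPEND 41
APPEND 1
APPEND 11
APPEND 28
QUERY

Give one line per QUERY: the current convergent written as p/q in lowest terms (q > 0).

APPEND 8: p_0 = 8·1 + 0 = 8, q_0 = 8·0 + 1 = 1 → 8/1
APPEND 17: p_1 = 17·8 + 1 = 137, q_1 = 17·1 + 0 = 17 → 137/17
APPEND 37: p_2 = 37·137 + 8 = 5077, q_2 = 37·17 + 1 = 630 → 5077/630
APPEND 40: p_3 = 40·5077 + 137 = 203217, q_3 = 40·630 + 17 = 25217 → 203217/25217
APPEND 28: p_4 = 28·203217 + 5077 = 5695153, q_4 = 28·25217 + 630 = 706706 → 5695153/706706
APPEND 23: p_5 = 23·5695153 + 203217 = 131191736, q_5 = 23·706706 + 25217 = 16279455 → 131191736/16279455
APPEND 18: p_6 = 18·131191736 + 5695153 = 2367146401, q_6 = 18·16279455 + 706706 = 293736896 → 2367146401/293736896
APPEND 47: p_7 = 47·2367146401 + 131191736 = 111387072583, q_7 = 47·293736896 + 16279455 = 13821913567 → 111387072583/13821913567
APPEND 5: p_8 = 5·111387072583 + 2367146401 = 559302509316, q_8 = 5·13821913567 + 293736896 = 69403304731 → 559302509316/69403304731
APPEND 19: p_9 = 19·559302509316 + 111387072583 = 10738134749587, q_9 = 19·69403304731 + 13821913567 = 1332484703456 → 10738134749587/1332484703456
APPEND 27: p_10 = 27·10738134749587 + 559302509316 = 290488940748165, q_10 = 27·1332484703456 + 69403304731 = 36046490298043 → 290488940748165/36046490298043
APPEND 10: p_11 = 10·290488940748165 + 10738134749587 = 2915627542231237, q_11 = 10·36046490298043 + 1332484703456 = 361797387683886 → 2915627542231237/361797387683886
APPEND 42: p_12 = 42·2915627542231237 + 290488940748165 = 122746845714460119, q_12 = 42·361797387683886 + 36046490298043 = 15231536773021255 → 122746845714460119/15231536773021255
APPEND 31: p_13 = 31·122746845714460119 + 2915627542231237 = 3808067844690494926, q_13 = 31·15231536773021255 + 361797387683886 = 472539437351342791 → 3808067844690494926/472539437351342791
APPEND 49: p_14 = 49·3808067844690494926 + 122746845714460119 = 186718071235548711493, q_14 = 49·472539437351342791 + 15231536773021255 = 23169663966988818014 → 186718071235548711493/23169663966988818014
APPEND 24: p_15 = 24·186718071235548711493 + 3808067844690494926 = 4485041777497859570758, q_15 = 24·23169663966988818014 + 472539437351342791 = 556544474645082975127 → 4485041777497859570758/556544474645082975127
APPEND 41: p_16 = 41·4485041777497859570758 + 186718071235548711493 = 184073430948647791112571, q_16 = 41·556544474645082975127 + 23169663966988818014 = 22841493124415390798221 → 184073430948647791112571/22841493124415390798221
APPEND 1: p_17 = 1·184073430948647791112571 + 4485041777497859570758 = 188558472726145650683329, q_17 = 1·22841493124415390798221 + 556544474645082975127 = 23398037599060473773348 → 188558472726145650683329/23398037599060473773348
APPEND 11: p_18 = 11·188558472726145650683329 + 184073430948647791112571 = 2258216630936249948629190, q_18 = 11·23398037599060473773348 + 22841493124415390798221 = 280219906714080602305049 → 2258216630936249948629190/280219906714080602305049
APPEND 28: p_19 = 28·2258216630936249948629190 + 188558472726145650683329 = 63418624138941144212300649, q_19 = 28·280219906714080602305049 + 23398037599060473773348 = 7869555425593317338314720 → 63418624138941144212300649/7869555425593317338314720

8/1
137/17
5077/630
5695153/706706
2367146401/293736896
559302509316/69403304731
2915627542231237/361797387683886
122746845714460119/15231536773021255
3808067844690494926/472539437351342791
186718071235548711493/23169663966988818014
63418624138941144212300649/7869555425593317338314720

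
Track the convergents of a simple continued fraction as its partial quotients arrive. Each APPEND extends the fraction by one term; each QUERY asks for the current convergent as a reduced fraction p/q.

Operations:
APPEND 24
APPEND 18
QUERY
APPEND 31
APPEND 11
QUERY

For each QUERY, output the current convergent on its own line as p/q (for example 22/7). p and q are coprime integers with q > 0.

433/18
148350/6167

APPEND 24: p_0 = 24·1 + 0 = 24, q_0 = 24·0 + 1 = 1 → 24/1
APPEND 18: p_1 = 18·24 + 1 = 433, q_1 = 18·1 + 0 = 18 → 433/18
APPEND 31: p_2 = 31·433 + 24 = 13447, q_2 = 31·18 + 1 = 559 → 13447/559
APPEND 11: p_3 = 11·13447 + 433 = 148350, q_3 = 11·559 + 18 = 6167 → 148350/6167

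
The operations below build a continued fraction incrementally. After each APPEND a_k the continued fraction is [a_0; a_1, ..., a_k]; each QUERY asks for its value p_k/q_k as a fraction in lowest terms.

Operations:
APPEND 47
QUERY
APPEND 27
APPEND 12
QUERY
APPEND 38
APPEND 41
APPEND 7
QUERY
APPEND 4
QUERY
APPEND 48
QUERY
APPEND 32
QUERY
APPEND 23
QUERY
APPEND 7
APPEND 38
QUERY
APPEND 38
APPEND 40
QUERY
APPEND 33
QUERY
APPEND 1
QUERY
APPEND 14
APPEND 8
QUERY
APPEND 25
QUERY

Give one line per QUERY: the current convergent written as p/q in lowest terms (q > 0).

APPEND 47: p_0 = 47·1 + 0 = 47, q_0 = 47·0 + 1 = 1 → 47/1
APPEND 27: p_1 = 27·47 + 1 = 1270, q_1 = 27·1 + 0 = 27 → 1270/27
APPEND 12: p_2 = 12·1270 + 47 = 15287, q_2 = 12·27 + 1 = 325 → 15287/325
APPEND 38: p_3 = 38·15287 + 1270 = 582176, q_3 = 38·325 + 27 = 12377 → 582176/12377
APPEND 41: p_4 = 41·582176 + 15287 = 23884503, q_4 = 41·12377 + 325 = 507782 → 23884503/507782
APPEND 7: p_5 = 7·23884503 + 582176 = 167773697, q_5 = 7·507782 + 12377 = 3566851 → 167773697/3566851
APPEND 4: p_6 = 4·167773697 + 23884503 = 694979291, q_6 = 4·3566851 + 507782 = 14775186 → 694979291/14775186
APPEND 48: p_7 = 48·694979291 + 167773697 = 33526779665, q_7 = 48·14775186 + 3566851 = 712775779 → 33526779665/712775779
APPEND 32: p_8 = 32·33526779665 + 694979291 = 1073551928571, q_8 = 32·712775779 + 14775186 = 22823600114 → 1073551928571/22823600114
APPEND 23: p_9 = 23·1073551928571 + 33526779665 = 24725221136798, q_9 = 23·22823600114 + 712775779 = 525655578401 → 24725221136798/525655578401
APPEND 7: p_10 = 7·24725221136798 + 1073551928571 = 174150099886157, q_10 = 7·525655578401 + 22823600114 = 3702412648921 → 174150099886157/3702412648921
APPEND 38: p_11 = 38·174150099886157 + 24725221136798 = 6642429016810764, q_11 = 38·3702412648921 + 525655578401 = 141217336237399 → 6642429016810764/141217336237399
APPEND 38: p_12 = 38·6642429016810764 + 174150099886157 = 252586452738695189, q_12 = 38·141217336237399 + 3702412648921 = 5369961189670083 → 252586452738695189/5369961189670083
APPEND 40: p_13 = 40·252586452738695189 + 6642429016810764 = 10110100538564618324, q_13 = 40·5369961189670083 + 141217336237399 = 214939664923040719 → 10110100538564618324/214939664923040719
APPEND 33: p_14 = 33·10110100538564618324 + 252586452738695189 = 333885904225371099881, q_14 = 33·214939664923040719 + 5369961189670083 = 7098378903650013810 → 333885904225371099881/7098378903650013810
APPEND 1: p_15 = 1·333885904225371099881 + 10110100538564618324 = 343996004763935718205, q_15 = 1·7098378903650013810 + 214939664923040719 = 7313318568573054529 → 343996004763935718205/7313318568573054529
APPEND 14: p_16 = 14·343996004763935718205 + 333885904225371099881 = 5149829970920471154751, q_16 = 14·7313318568573054529 + 7098378903650013810 = 109484838863672777216 → 5149829970920471154751/109484838863672777216
APPEND 8: p_17 = 8·5149829970920471154751 + 343996004763935718205 = 41542635772127704956213, q_17 = 8·109484838863672777216 + 7313318568573054529 = 883192029477955272257 → 41542635772127704956213/883192029477955272257
APPEND 25: p_18 = 25·41542635772127704956213 + 5149829970920471154751 = 1043715724274113095060076, q_18 = 25·883192029477955272257 + 109484838863672777216 = 22189285575812554583641 → 1043715724274113095060076/22189285575812554583641

47/1
15287/325
167773697/3566851
694979291/14775186
33526779665/712775779
1073551928571/22823600114
24725221136798/525655578401
6642429016810764/141217336237399
10110100538564618324/214939664923040719
333885904225371099881/7098378903650013810
343996004763935718205/7313318568573054529
41542635772127704956213/883192029477955272257
1043715724274113095060076/22189285575812554583641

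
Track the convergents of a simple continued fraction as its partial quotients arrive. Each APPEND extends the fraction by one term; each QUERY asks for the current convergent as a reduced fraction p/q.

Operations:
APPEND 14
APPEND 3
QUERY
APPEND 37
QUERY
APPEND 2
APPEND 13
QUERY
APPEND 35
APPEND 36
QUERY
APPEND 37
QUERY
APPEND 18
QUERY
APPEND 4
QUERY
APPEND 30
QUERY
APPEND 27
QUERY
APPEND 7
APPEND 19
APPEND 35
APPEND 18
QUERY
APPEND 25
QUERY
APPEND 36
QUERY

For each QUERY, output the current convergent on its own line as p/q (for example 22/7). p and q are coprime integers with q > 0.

APPEND 14: p_0 = 14·1 + 0 = 14, q_0 = 14·0 + 1 = 1 → 14/1
APPEND 3: p_1 = 3·14 + 1 = 43, q_1 = 3·1 + 0 = 3 → 43/3
APPEND 37: p_2 = 37·43 + 14 = 1605, q_2 = 37·3 + 1 = 112 → 1605/112
APPEND 2: p_3 = 2·1605 + 43 = 3253, q_3 = 2·112 + 3 = 227 → 3253/227
APPEND 13: p_4 = 13·3253 + 1605 = 43894, q_4 = 13·227 + 112 = 3063 → 43894/3063
APPEND 35: p_5 = 35·43894 + 3253 = 1539543, q_5 = 35·3063 + 227 = 107432 → 1539543/107432
APPEND 36: p_6 = 36·1539543 + 43894 = 55467442, q_6 = 36·107432 + 3063 = 3870615 → 55467442/3870615
APPEND 37: p_7 = 37·55467442 + 1539543 = 2053834897, q_7 = 37·3870615 + 107432 = 143320187 → 2053834897/143320187
APPEND 18: p_8 = 18·2053834897 + 55467442 = 37024495588, q_8 = 18·143320187 + 3870615 = 2583633981 → 37024495588/2583633981
APPEND 4: p_9 = 4·37024495588 + 2053834897 = 150151817249, q_9 = 4·2583633981 + 143320187 = 10477856111 → 150151817249/10477856111
APPEND 30: p_10 = 30·150151817249 + 37024495588 = 4541579013058, q_10 = 30·10477856111 + 2583633981 = 316919317311 → 4541579013058/316919317311
APPEND 27: p_11 = 27·4541579013058 + 150151817249 = 122772785169815, q_11 = 27·316919317311 + 10477856111 = 8567299423508 → 122772785169815/8567299423508
APPEND 7: p_12 = 7·122772785169815 + 4541579013058 = 863951075201763, q_12 = 7·8567299423508 + 316919317311 = 60288015281867 → 863951075201763/60288015281867
APPEND 19: p_13 = 19·863951075201763 + 122772785169815 = 16537843214003312, q_13 = 19·60288015281867 + 8567299423508 = 1154039589778981 → 16537843214003312/1154039589778981
APPEND 35: p_14 = 35·16537843214003312 + 863951075201763 = 579688463565317683, q_14 = 35·1154039589778981 + 60288015281867 = 40451673657546202 → 579688463565317683/40451673657546202
APPEND 18: p_15 = 18·579688463565317683 + 16537843214003312 = 10450930187389721606, q_15 = 18·40451673657546202 + 1154039589778981 = 729284165425610617 → 10450930187389721606/729284165425610617
APPEND 25: p_16 = 25·10450930187389721606 + 579688463565317683 = 261852943148308357833, q_16 = 25·729284165425610617 + 40451673657546202 = 18272555809297811627 → 261852943148308357833/18272555809297811627
APPEND 36: p_17 = 36·261852943148308357833 + 10450930187389721606 = 9437156883526490603594, q_17 = 36·18272555809297811627 + 729284165425610617 = 658541293300146829189 → 9437156883526490603594/658541293300146829189

43/3
1605/112
43894/3063
55467442/3870615
2053834897/143320187
37024495588/2583633981
150151817249/10477856111
4541579013058/316919317311
122772785169815/8567299423508
10450930187389721606/729284165425610617
261852943148308357833/18272555809297811627
9437156883526490603594/658541293300146829189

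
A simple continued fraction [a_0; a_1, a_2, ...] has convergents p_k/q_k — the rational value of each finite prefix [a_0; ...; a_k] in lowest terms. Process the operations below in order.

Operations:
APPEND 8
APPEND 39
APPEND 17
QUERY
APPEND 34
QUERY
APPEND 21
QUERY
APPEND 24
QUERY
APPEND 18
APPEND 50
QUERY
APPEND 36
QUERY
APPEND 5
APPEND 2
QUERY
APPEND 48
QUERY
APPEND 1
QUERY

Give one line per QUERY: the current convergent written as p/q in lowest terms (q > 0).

5329/664
181499/22615
3816808/475579
91784891/11436511
82889027191/10328075361
2985660923722/372017045773
33008048215324/4112843654225
1599397507981353/199286908707026
1632405556196677/203399752361251

APPEND 8: p_0 = 8·1 + 0 = 8, q_0 = 8·0 + 1 = 1 → 8/1
APPEND 39: p_1 = 39·8 + 1 = 313, q_1 = 39·1 + 0 = 39 → 313/39
APPEND 17: p_2 = 17·313 + 8 = 5329, q_2 = 17·39 + 1 = 664 → 5329/664
APPEND 34: p_3 = 34·5329 + 313 = 181499, q_3 = 34·664 + 39 = 22615 → 181499/22615
APPEND 21: p_4 = 21·181499 + 5329 = 3816808, q_4 = 21·22615 + 664 = 475579 → 3816808/475579
APPEND 24: p_5 = 24·3816808 + 181499 = 91784891, q_5 = 24·475579 + 22615 = 11436511 → 91784891/11436511
APPEND 18: p_6 = 18·91784891 + 3816808 = 1655944846, q_6 = 18·11436511 + 475579 = 206332777 → 1655944846/206332777
APPEND 50: p_7 = 50·1655944846 + 91784891 = 82889027191, q_7 = 50·206332777 + 11436511 = 10328075361 → 82889027191/10328075361
APPEND 36: p_8 = 36·82889027191 + 1655944846 = 2985660923722, q_8 = 36·10328075361 + 206332777 = 372017045773 → 2985660923722/372017045773
APPEND 5: p_9 = 5·2985660923722 + 82889027191 = 15011193645801, q_9 = 5·372017045773 + 10328075361 = 1870413304226 → 15011193645801/1870413304226
APPEND 2: p_10 = 2·15011193645801 + 2985660923722 = 33008048215324, q_10 = 2·1870413304226 + 372017045773 = 4112843654225 → 33008048215324/4112843654225
APPEND 48: p_11 = 48·33008048215324 + 15011193645801 = 1599397507981353, q_11 = 48·4112843654225 + 1870413304226 = 199286908707026 → 1599397507981353/199286908707026
APPEND 1: p_12 = 1·1599397507981353 + 33008048215324 = 1632405556196677, q_12 = 1·199286908707026 + 4112843654225 = 203399752361251 → 1632405556196677/203399752361251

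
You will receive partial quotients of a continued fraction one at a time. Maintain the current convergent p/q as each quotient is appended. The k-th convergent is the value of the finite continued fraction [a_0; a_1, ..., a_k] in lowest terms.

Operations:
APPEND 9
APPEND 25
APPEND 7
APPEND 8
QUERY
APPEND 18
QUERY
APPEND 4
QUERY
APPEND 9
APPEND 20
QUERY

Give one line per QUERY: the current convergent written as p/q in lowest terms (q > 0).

APPEND 9: p_0 = 9·1 + 0 = 9, q_0 = 9·0 + 1 = 1 → 9/1
APPEND 25: p_1 = 25·9 + 1 = 226, q_1 = 25·1 + 0 = 25 → 226/25
APPEND 7: p_2 = 7·226 + 9 = 1591, q_2 = 7·25 + 1 = 176 → 1591/176
APPEND 8: p_3 = 8·1591 + 226 = 12954, q_3 = 8·176 + 25 = 1433 → 12954/1433
APPEND 18: p_4 = 18·12954 + 1591 = 234763, q_4 = 18·1433 + 176 = 25970 → 234763/25970
APPEND 4: p_5 = 4·234763 + 12954 = 952006, q_5 = 4·25970 + 1433 = 105313 → 952006/105313
APPEND 9: p_6 = 9·952006 + 234763 = 8802817, q_6 = 9·105313 + 25970 = 973787 → 8802817/973787
APPEND 20: p_7 = 20·8802817 + 952006 = 177008346, q_7 = 20·973787 + 105313 = 19581053 → 177008346/19581053

12954/1433
234763/25970
952006/105313
177008346/19581053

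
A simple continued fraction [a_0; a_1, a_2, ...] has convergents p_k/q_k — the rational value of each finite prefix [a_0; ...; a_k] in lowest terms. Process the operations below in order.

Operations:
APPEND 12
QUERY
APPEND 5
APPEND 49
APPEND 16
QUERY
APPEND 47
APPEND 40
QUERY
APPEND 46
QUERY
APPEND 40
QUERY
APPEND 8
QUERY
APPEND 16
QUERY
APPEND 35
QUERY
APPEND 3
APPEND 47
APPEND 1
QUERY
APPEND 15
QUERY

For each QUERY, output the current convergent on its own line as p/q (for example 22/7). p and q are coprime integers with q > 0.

APPEND 12: p_0 = 12·1 + 0 = 12, q_0 = 12·0 + 1 = 1 → 12/1
APPEND 5: p_1 = 5·12 + 1 = 61, q_1 = 5·1 + 0 = 5 → 61/5
APPEND 49: p_2 = 49·61 + 12 = 3001, q_2 = 49·5 + 1 = 246 → 3001/246
APPEND 16: p_3 = 16·3001 + 61 = 48077, q_3 = 16·246 + 5 = 3941 → 48077/3941
APPEND 47: p_4 = 47·48077 + 3001 = 2262620, q_4 = 47·3941 + 246 = 185473 → 2262620/185473
APPEND 40: p_5 = 40·2262620 + 48077 = 90552877, q_5 = 40·185473 + 3941 = 7422861 → 90552877/7422861
APPEND 46: p_6 = 46·90552877 + 2262620 = 4167694962, q_6 = 46·7422861 + 185473 = 341637079 → 4167694962/341637079
APPEND 40: p_7 = 40·4167694962 + 90552877 = 166798351357, q_7 = 40·341637079 + 7422861 = 13672906021 → 166798351357/13672906021
APPEND 8: p_8 = 8·166798351357 + 4167694962 = 1338554505818, q_8 = 8·13672906021 + 341637079 = 109724885247 → 1338554505818/109724885247
APPEND 16: p_9 = 16·1338554505818 + 166798351357 = 21583670444445, q_9 = 16·109724885247 + 13672906021 = 1769271069973 → 21583670444445/1769271069973
APPEND 35: p_10 = 35·21583670444445 + 1338554505818 = 756767020061393, q_10 = 35·1769271069973 + 109724885247 = 62034212334302 → 756767020061393/62034212334302
APPEND 3: p_11 = 3·756767020061393 + 21583670444445 = 2291884730628624, q_11 = 3·62034212334302 + 1769271069973 = 187871908072879 → 2291884730628624/187871908072879
APPEND 47: p_12 = 47·2291884730628624 + 756767020061393 = 108475349359606721, q_12 = 47·187871908072879 + 62034212334302 = 8892013891759615 → 108475349359606721/8892013891759615
APPEND 1: p_13 = 1·108475349359606721 + 2291884730628624 = 110767234090235345, q_13 = 1·8892013891759615 + 187871908072879 = 9079885799832494 → 110767234090235345/9079885799832494
APPEND 15: p_14 = 15·110767234090235345 + 108475349359606721 = 1769983860713136896, q_14 = 15·9079885799832494 + 8892013891759615 = 145090300889247025 → 1769983860713136896/145090300889247025

12/1
48077/3941
90552877/7422861
4167694962/341637079
166798351357/13672906021
1338554505818/109724885247
21583670444445/1769271069973
756767020061393/62034212334302
110767234090235345/9079885799832494
1769983860713136896/145090300889247025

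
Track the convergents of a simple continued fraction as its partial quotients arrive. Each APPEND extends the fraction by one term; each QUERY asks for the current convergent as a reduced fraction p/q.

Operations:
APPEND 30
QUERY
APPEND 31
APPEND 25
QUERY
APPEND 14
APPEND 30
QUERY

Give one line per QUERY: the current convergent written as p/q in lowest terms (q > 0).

APPEND 30: p_0 = 30·1 + 0 = 30, q_0 = 30·0 + 1 = 1 → 30/1
APPEND 31: p_1 = 31·30 + 1 = 931, q_1 = 31·1 + 0 = 31 → 931/31
APPEND 25: p_2 = 25·931 + 30 = 23305, q_2 = 25·31 + 1 = 776 → 23305/776
APPEND 14: p_3 = 14·23305 + 931 = 327201, q_3 = 14·776 + 31 = 10895 → 327201/10895
APPEND 30: p_4 = 30·327201 + 23305 = 9839335, q_4 = 30·10895 + 776 = 327626 → 9839335/327626

30/1
23305/776
9839335/327626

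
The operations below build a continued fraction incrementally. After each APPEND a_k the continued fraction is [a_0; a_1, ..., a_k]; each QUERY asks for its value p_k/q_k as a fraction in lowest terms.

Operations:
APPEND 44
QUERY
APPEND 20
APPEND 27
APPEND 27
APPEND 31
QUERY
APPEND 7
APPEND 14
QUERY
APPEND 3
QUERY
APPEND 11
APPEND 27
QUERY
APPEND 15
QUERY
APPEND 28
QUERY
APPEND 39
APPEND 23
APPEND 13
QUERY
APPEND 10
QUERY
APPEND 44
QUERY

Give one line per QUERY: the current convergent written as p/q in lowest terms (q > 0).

44/1
19997689/453978
1988791663/45148600
6107003130/138638273
1873584307641/42533217554
28172930440708/639568432913
790715636647465/17950449339118
9270104131183969945/210445483638963034
93411751930949259304/2120589049970115303
4119387189092951379321/93516363682324036366

APPEND 44: p_0 = 44·1 + 0 = 44, q_0 = 44·0 + 1 = 1 → 44/1
APPEND 20: p_1 = 20·44 + 1 = 881, q_1 = 20·1 + 0 = 20 → 881/20
APPEND 27: p_2 = 27·881 + 44 = 23831, q_2 = 27·20 + 1 = 541 → 23831/541
APPEND 27: p_3 = 27·23831 + 881 = 644318, q_3 = 27·541 + 20 = 14627 → 644318/14627
APPEND 31: p_4 = 31·644318 + 23831 = 19997689, q_4 = 31·14627 + 541 = 453978 → 19997689/453978
APPEND 7: p_5 = 7·19997689 + 644318 = 140628141, q_5 = 7·453978 + 14627 = 3192473 → 140628141/3192473
APPEND 14: p_6 = 14·140628141 + 19997689 = 1988791663, q_6 = 14·3192473 + 453978 = 45148600 → 1988791663/45148600
APPEND 3: p_7 = 3·1988791663 + 140628141 = 6107003130, q_7 = 3·45148600 + 3192473 = 138638273 → 6107003130/138638273
APPEND 11: p_8 = 11·6107003130 + 1988791663 = 69165826093, q_8 = 11·138638273 + 45148600 = 1570169603 → 69165826093/1570169603
APPEND 27: p_9 = 27·69165826093 + 6107003130 = 1873584307641, q_9 = 27·1570169603 + 138638273 = 42533217554 → 1873584307641/42533217554
APPEND 15: p_10 = 15·1873584307641 + 69165826093 = 28172930440708, q_10 = 15·42533217554 + 1570169603 = 639568432913 → 28172930440708/639568432913
APPEND 28: p_11 = 28·28172930440708 + 1873584307641 = 790715636647465, q_11 = 28·639568432913 + 42533217554 = 17950449339118 → 790715636647465/17950449339118
APPEND 39: p_12 = 39·790715636647465 + 28172930440708 = 30866082759691843, q_12 = 39·17950449339118 + 639568432913 = 700707092658515 → 30866082759691843/700707092658515
APPEND 23: p_13 = 23·30866082759691843 + 790715636647465 = 710710619109559854, q_13 = 23·700707092658515 + 17950449339118 = 16134213580484963 → 710710619109559854/16134213580484963
APPEND 13: p_14 = 13·710710619109559854 + 30866082759691843 = 9270104131183969945, q_14 = 13·16134213580484963 + 700707092658515 = 210445483638963034 → 9270104131183969945/210445483638963034
APPEND 10: p_15 = 10·9270104131183969945 + 710710619109559854 = 93411751930949259304, q_15 = 10·210445483638963034 + 16134213580484963 = 2120589049970115303 → 93411751930949259304/2120589049970115303
APPEND 44: p_16 = 44·93411751930949259304 + 9270104131183969945 = 4119387189092951379321, q_16 = 44·2120589049970115303 + 210445483638963034 = 93516363682324036366 → 4119387189092951379321/93516363682324036366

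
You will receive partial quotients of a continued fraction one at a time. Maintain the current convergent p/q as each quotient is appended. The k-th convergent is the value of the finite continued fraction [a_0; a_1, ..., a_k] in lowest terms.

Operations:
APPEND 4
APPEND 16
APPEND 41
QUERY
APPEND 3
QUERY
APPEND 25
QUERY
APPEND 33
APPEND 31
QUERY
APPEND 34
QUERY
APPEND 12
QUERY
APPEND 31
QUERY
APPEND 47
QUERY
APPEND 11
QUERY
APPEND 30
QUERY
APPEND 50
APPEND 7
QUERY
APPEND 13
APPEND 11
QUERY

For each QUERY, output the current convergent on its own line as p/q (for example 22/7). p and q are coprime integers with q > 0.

APPEND 4: p_0 = 4·1 + 0 = 4, q_0 = 4·0 + 1 = 1 → 4/1
APPEND 16: p_1 = 16·4 + 1 = 65, q_1 = 16·1 + 0 = 16 → 65/16
APPEND 41: p_2 = 41·65 + 4 = 2669, q_2 = 41·16 + 1 = 657 → 2669/657
APPEND 3: p_3 = 3·2669 + 65 = 8072, q_3 = 3·657 + 16 = 1987 → 8072/1987
APPEND 25: p_4 = 25·8072 + 2669 = 204469, q_4 = 25·1987 + 657 = 50332 → 204469/50332
APPEND 33: p_5 = 33·204469 + 8072 = 6755549, q_5 = 33·50332 + 1987 = 1662943 → 6755549/1662943
APPEND 31: p_6 = 31·6755549 + 204469 = 209626488, q_6 = 31·1662943 + 50332 = 51601565 → 209626488/51601565
APPEND 34: p_7 = 34·209626488 + 6755549 = 7134056141, q_7 = 34·51601565 + 1662943 = 1756116153 → 7134056141/1756116153
APPEND 12: p_8 = 12·7134056141 + 209626488 = 85818300180, q_8 = 12·1756116153 + 51601565 = 21124995401 → 85818300180/21124995401
APPEND 31: p_9 = 31·85818300180 + 7134056141 = 2667501361721, q_9 = 31·21124995401 + 1756116153 = 656630973584 → 2667501361721/656630973584
APPEND 47: p_10 = 47·2667501361721 + 85818300180 = 125458382301067, q_10 = 47·656630973584 + 21124995401 = 30882780753849 → 125458382301067/30882780753849
APPEND 11: p_11 = 11·125458382301067 + 2667501361721 = 1382709706673458, q_11 = 11·30882780753849 + 656630973584 = 340367219265923 → 1382709706673458/340367219265923
APPEND 30: p_12 = 30·1382709706673458 + 125458382301067 = 41606749582504807, q_12 = 30·340367219265923 + 30882780753849 = 10241899358731539 → 41606749582504807/10241899358731539
APPEND 50: p_13 = 50·41606749582504807 + 1382709706673458 = 2081720188831913808, q_13 = 50·10241899358731539 + 340367219265923 = 512435335155842873 → 2081720188831913808/512435335155842873
APPEND 7: p_14 = 7·2081720188831913808 + 41606749582504807 = 14613648071405901463, q_14 = 7·512435335155842873 + 10241899358731539 = 3597289245449631650 → 14613648071405901463/3597289245449631650
APPEND 13: p_15 = 13·14613648071405901463 + 2081720188831913808 = 192059145117108632827, q_15 = 13·3597289245449631650 + 512435335155842873 = 47277195526001054323 → 192059145117108632827/47277195526001054323
APPEND 11: p_16 = 11·192059145117108632827 + 14613648071405901463 = 2127264244359600862560, q_16 = 11·47277195526001054323 + 3597289245449631650 = 523646440031461229203 → 2127264244359600862560/523646440031461229203

2669/657
8072/1987
204469/50332
209626488/51601565
7134056141/1756116153
85818300180/21124995401
2667501361721/656630973584
125458382301067/30882780753849
1382709706673458/340367219265923
41606749582504807/10241899358731539
14613648071405901463/3597289245449631650
2127264244359600862560/523646440031461229203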